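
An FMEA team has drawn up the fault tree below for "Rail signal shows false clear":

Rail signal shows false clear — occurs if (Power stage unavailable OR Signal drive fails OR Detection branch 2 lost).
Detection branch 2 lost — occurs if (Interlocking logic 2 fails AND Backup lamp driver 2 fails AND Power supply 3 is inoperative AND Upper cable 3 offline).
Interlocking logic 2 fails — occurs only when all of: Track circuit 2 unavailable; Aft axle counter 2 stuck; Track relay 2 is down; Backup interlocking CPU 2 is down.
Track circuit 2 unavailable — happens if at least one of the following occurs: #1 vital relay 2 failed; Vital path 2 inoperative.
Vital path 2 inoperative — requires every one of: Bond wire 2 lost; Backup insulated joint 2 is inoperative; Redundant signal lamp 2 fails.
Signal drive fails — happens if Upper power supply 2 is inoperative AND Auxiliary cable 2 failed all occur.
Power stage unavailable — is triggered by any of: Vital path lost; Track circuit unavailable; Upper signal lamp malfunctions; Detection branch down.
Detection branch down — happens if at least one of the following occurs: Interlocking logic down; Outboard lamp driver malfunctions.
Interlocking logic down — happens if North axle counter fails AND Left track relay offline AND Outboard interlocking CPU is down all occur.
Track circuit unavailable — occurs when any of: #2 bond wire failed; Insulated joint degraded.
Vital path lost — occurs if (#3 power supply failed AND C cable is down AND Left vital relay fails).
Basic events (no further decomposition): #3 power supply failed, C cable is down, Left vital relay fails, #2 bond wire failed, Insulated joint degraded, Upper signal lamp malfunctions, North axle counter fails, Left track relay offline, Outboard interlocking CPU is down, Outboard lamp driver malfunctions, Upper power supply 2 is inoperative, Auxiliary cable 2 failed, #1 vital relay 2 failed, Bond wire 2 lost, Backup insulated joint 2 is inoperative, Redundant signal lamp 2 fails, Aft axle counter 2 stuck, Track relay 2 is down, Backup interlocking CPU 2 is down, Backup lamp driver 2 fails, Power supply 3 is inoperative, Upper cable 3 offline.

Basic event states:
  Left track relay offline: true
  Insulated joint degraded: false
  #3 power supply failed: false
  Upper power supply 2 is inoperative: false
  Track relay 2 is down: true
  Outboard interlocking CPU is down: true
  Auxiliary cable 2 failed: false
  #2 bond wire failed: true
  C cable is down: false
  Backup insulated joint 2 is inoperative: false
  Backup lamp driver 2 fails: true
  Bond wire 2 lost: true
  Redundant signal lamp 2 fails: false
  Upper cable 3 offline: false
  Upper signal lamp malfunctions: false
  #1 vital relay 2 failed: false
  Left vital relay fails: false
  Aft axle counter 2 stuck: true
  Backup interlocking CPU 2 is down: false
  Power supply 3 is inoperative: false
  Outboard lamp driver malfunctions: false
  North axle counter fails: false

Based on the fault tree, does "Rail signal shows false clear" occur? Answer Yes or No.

Yes

Vital path lost [AND]: #3 power supply failed=not, C cable is down=not, Left vital relay fails=not → not all inputs occur → does not occur.
Track circuit unavailable [OR]: #2 bond wire failed=occurs, Insulated joint degraded=not → at least one input occurs → occurs.
Interlocking logic down [AND]: North axle counter fails=not, Left track relay offline=occurs, Outboard interlocking CPU is down=occurs → not all inputs occur → does not occur.
Detection branch down [OR]: Interlocking logic down=not, Outboard lamp driver malfunctions=not → no input occurs → does not occur.
Power stage unavailable [OR]: Vital path lost=not, Track circuit unavailable=occurs, Upper signal lamp malfunctions=not, Detection branch down=not → at least one input occurs → occurs.
Signal drive fails [AND]: Upper power supply 2 is inoperative=not, Auxiliary cable 2 failed=not → not all inputs occur → does not occur.
Vital path 2 inoperative [AND]: Bond wire 2 lost=occurs, Backup insulated joint 2 is inoperative=not, Redundant signal lamp 2 fails=not → not all inputs occur → does not occur.
Track circuit 2 unavailable [OR]: #1 vital relay 2 failed=not, Vital path 2 inoperative=not → no input occurs → does not occur.
Interlocking logic 2 fails [AND]: Track circuit 2 unavailable=not, Aft axle counter 2 stuck=occurs, Track relay 2 is down=occurs, Backup interlocking CPU 2 is down=not → not all inputs occur → does not occur.
Detection branch 2 lost [AND]: Interlocking logic 2 fails=not, Backup lamp driver 2 fails=occurs, Power supply 3 is inoperative=not, Upper cable 3 offline=not → not all inputs occur → does not occur.
Rail signal shows false clear [OR]: Power stage unavailable=occurs, Signal drive fails=not, Detection branch 2 lost=not → at least one input occurs → occurs.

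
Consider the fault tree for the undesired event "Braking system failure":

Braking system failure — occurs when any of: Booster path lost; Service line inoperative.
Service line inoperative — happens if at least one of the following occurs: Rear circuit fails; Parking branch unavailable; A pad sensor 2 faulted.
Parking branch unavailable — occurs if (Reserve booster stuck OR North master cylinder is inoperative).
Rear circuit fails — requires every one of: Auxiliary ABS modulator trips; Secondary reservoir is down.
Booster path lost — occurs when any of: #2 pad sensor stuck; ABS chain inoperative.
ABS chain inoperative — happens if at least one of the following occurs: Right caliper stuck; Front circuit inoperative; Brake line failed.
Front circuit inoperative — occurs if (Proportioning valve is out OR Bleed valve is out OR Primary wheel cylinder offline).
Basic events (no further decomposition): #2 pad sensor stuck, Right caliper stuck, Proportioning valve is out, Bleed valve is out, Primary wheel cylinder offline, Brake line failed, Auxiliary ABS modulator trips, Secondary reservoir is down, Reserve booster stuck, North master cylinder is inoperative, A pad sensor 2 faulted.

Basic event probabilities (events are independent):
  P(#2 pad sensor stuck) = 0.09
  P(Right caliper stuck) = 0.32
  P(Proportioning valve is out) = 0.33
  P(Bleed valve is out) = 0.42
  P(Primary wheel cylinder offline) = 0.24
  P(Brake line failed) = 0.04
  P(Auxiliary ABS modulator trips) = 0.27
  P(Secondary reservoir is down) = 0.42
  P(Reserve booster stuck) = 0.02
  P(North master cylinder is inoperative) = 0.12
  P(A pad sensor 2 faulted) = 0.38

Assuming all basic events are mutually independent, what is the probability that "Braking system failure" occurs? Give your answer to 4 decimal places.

P(Front circuit inoperative) [OR] = 1 − (1−0.33) × (1−0.42) × (1−0.24) = 0.704664
P(ABS chain inoperative) [OR] = 1 − (1−0.32) × (1−0.704664) × (1−0.04) = 0.807205
P(Booster path lost) [OR] = 1 − (1−0.09) × (1−0.807205) = 0.824557
P(Rear circuit fails) [AND] = 0.27 × 0.42 = 0.113400
P(Parking branch unavailable) [OR] = 1 − (1−0.02) × (1−0.12) = 0.137600
P(Service line inoperative) [OR] = 1 − (1−0.113400) × (1−0.137600) × (1−0.38) = 0.525946
P(Braking system failure) [OR] = 1 − (1−0.824557) × (1−0.525946) = 0.916831
Rounded to 4 decimal places: P(Braking system failure) ≈ 0.9168.

0.9168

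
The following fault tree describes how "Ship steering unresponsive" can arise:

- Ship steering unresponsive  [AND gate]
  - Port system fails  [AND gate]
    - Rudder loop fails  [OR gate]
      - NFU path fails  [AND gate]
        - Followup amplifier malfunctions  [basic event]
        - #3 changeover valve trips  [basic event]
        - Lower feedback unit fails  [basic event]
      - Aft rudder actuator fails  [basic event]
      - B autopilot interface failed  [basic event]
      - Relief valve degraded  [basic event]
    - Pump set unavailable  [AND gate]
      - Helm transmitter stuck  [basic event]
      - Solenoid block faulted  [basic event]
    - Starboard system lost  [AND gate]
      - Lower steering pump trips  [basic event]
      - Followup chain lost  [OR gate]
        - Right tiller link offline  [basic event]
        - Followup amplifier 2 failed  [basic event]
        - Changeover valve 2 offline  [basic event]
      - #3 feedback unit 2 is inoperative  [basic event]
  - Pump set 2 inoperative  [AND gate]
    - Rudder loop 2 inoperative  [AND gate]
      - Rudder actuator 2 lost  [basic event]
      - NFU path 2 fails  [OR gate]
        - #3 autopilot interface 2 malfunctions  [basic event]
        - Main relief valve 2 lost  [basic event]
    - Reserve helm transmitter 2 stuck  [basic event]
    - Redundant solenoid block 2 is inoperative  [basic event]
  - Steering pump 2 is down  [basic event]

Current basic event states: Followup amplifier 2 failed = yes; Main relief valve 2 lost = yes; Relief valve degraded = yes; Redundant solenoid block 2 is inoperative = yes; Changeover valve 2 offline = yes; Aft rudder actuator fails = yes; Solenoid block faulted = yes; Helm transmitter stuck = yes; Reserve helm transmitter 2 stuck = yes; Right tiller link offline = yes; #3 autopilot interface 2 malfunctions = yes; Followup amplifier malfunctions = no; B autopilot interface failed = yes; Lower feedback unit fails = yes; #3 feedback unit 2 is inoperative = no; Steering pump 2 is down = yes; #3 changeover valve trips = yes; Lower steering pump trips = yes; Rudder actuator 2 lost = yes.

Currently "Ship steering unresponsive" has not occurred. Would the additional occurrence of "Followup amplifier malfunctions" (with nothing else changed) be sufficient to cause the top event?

Counterfactual: set "Followup amplifier malfunctions" to occurred.
NFU path fails [AND]: Followup amplifier malfunctions=occurs, #3 changeover valve trips=occurs, Lower feedback unit fails=occurs → all inputs occur → occurs.
Rudder loop fails [OR]: NFU path fails=occurs, Aft rudder actuator fails=occurs, B autopilot interface failed=occurs, Relief valve degraded=occurs → at least one input occurs → occurs.
Pump set unavailable [AND]: Helm transmitter stuck=occurs, Solenoid block faulted=occurs → all inputs occur → occurs.
Followup chain lost [OR]: Right tiller link offline=occurs, Followup amplifier 2 failed=occurs, Changeover valve 2 offline=occurs → at least one input occurs → occurs.
Starboard system lost [AND]: Lower steering pump trips=occurs, Followup chain lost=occurs, #3 feedback unit 2 is inoperative=not → not all inputs occur → does not occur.
Port system fails [AND]: Rudder loop fails=occurs, Pump set unavailable=occurs, Starboard system lost=not → not all inputs occur → does not occur.
NFU path 2 fails [OR]: #3 autopilot interface 2 malfunctions=occurs, Main relief valve 2 lost=occurs → at least one input occurs → occurs.
Rudder loop 2 inoperative [AND]: Rudder actuator 2 lost=occurs, NFU path 2 fails=occurs → all inputs occur → occurs.
Pump set 2 inoperative [AND]: Rudder loop 2 inoperative=occurs, Reserve helm transmitter 2 stuck=occurs, Redundant solenoid block 2 is inoperative=occurs → all inputs occur → occurs.
Ship steering unresponsive [AND]: Port system fails=not, Pump set 2 inoperative=occurs, Steering pump 2 is down=occurs → not all inputs occur → does not occur.

No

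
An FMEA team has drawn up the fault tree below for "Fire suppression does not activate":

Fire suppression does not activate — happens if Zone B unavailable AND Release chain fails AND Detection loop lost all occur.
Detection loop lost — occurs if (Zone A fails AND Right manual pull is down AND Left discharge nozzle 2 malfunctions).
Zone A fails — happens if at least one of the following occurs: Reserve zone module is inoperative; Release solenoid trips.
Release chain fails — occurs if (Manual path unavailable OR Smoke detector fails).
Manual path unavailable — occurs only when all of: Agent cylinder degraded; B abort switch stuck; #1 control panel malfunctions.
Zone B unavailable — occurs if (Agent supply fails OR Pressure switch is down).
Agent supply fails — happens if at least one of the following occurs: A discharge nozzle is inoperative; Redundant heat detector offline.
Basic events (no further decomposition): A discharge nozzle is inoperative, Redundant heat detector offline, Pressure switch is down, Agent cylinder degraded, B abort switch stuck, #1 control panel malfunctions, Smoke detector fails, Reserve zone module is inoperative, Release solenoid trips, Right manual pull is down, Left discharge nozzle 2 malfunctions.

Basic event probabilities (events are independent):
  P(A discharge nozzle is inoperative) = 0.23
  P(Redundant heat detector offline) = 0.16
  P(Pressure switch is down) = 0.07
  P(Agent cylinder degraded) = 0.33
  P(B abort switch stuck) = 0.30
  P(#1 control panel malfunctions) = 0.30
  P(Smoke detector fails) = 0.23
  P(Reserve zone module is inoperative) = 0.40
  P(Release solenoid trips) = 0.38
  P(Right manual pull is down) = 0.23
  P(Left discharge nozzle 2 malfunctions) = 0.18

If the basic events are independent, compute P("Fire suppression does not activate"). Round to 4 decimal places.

0.0026

P(Agent supply fails) [OR] = 1 − (1−0.23) × (1−0.16) = 0.353200
P(Zone B unavailable) [OR] = 1 − (1−0.353200) × (1−0.07) = 0.398476
P(Manual path unavailable) [AND] = 0.33 × 0.30 × 0.30 = 0.029700
P(Release chain fails) [OR] = 1 − (1−0.029700) × (1−0.23) = 0.252869
P(Zone A fails) [OR] = 1 − (1−0.40) × (1−0.38) = 0.628000
P(Detection loop lost) [AND] = 0.628000 × 0.23 × 0.18 = 0.025999
P(Fire suppression does not activate) [AND] = 0.398476 × 0.252869 × 0.025999 = 0.002620
Rounded to 4 decimal places: P(Fire suppression does not activate) ≈ 0.0026.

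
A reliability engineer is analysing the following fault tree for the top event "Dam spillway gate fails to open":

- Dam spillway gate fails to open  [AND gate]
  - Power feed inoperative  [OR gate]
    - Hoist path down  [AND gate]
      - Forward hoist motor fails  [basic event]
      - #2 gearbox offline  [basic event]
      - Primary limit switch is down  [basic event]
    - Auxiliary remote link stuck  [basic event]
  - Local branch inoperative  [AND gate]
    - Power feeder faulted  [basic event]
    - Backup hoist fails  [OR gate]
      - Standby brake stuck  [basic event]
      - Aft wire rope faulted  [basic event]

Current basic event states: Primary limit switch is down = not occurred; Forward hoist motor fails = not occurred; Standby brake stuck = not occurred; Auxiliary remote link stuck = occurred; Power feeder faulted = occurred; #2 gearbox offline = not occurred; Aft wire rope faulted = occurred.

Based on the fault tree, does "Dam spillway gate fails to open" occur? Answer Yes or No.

Hoist path down [AND]: Forward hoist motor fails=not, #2 gearbox offline=not, Primary limit switch is down=not → not all inputs occur → does not occur.
Power feed inoperative [OR]: Hoist path down=not, Auxiliary remote link stuck=occurs → at least one input occurs → occurs.
Backup hoist fails [OR]: Standby brake stuck=not, Aft wire rope faulted=occurs → at least one input occurs → occurs.
Local branch inoperative [AND]: Power feeder faulted=occurs, Backup hoist fails=occurs → all inputs occur → occurs.
Dam spillway gate fails to open [AND]: Power feed inoperative=occurs, Local branch inoperative=occurs → all inputs occur → occurs.

Yes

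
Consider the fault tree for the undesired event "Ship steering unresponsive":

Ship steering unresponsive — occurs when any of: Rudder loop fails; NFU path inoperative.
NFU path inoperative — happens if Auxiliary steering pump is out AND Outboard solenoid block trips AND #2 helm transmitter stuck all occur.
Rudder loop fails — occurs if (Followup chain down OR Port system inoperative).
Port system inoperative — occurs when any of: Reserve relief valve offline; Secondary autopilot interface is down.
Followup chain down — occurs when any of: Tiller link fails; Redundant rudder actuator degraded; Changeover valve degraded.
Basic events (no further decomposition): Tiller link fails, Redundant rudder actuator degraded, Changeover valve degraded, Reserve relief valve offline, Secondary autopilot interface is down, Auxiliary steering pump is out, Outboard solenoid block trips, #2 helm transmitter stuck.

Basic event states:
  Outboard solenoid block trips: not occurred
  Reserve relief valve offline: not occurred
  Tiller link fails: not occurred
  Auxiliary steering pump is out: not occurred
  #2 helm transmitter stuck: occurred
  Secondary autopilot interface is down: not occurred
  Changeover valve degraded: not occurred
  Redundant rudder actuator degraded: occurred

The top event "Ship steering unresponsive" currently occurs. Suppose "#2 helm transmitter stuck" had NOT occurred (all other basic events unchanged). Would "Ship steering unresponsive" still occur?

Counterfactual: set "#2 helm transmitter stuck" to not occurred.
Followup chain down [OR]: Tiller link fails=not, Redundant rudder actuator degraded=occurs, Changeover valve degraded=not → at least one input occurs → occurs.
Port system inoperative [OR]: Reserve relief valve offline=not, Secondary autopilot interface is down=not → no input occurs → does not occur.
Rudder loop fails [OR]: Followup chain down=occurs, Port system inoperative=not → at least one input occurs → occurs.
NFU path inoperative [AND]: Auxiliary steering pump is out=not, Outboard solenoid block trips=not, #2 helm transmitter stuck=not → not all inputs occur → does not occur.
Ship steering unresponsive [OR]: Rudder loop fails=occurs, NFU path inoperative=not → at least one input occurs → occurs.

Yes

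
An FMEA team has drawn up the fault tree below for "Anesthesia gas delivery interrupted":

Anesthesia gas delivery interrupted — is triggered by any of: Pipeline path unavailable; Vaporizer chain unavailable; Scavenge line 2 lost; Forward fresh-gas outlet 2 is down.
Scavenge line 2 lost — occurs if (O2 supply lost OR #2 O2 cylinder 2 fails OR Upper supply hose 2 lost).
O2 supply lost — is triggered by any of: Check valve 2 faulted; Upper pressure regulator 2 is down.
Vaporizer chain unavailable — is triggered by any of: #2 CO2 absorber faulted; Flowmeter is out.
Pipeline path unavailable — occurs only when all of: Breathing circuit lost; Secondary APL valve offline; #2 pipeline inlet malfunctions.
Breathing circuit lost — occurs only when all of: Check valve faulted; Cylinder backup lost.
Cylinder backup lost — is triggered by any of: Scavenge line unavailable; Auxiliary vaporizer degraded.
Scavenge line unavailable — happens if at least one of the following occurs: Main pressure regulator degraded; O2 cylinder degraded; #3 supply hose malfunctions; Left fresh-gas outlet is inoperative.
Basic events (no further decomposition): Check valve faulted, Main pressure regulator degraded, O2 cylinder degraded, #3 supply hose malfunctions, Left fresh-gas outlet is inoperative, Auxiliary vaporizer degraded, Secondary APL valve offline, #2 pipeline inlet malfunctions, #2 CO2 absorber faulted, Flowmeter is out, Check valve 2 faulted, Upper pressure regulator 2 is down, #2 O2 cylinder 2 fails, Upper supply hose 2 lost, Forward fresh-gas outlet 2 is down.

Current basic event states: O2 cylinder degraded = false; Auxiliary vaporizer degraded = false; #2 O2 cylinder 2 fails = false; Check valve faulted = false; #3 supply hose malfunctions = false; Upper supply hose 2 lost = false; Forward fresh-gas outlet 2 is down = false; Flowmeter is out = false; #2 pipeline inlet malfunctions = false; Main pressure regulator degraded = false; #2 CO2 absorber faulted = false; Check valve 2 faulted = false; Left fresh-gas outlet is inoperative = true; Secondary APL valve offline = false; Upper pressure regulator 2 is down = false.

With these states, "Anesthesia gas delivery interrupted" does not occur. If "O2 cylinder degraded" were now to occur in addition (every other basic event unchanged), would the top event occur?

Counterfactual: set "O2 cylinder degraded" to occurred.
Scavenge line unavailable [OR]: Main pressure regulator degraded=not, O2 cylinder degraded=occurs, #3 supply hose malfunctions=not, Left fresh-gas outlet is inoperative=occurs → at least one input occurs → occurs.
Cylinder backup lost [OR]: Scavenge line unavailable=occurs, Auxiliary vaporizer degraded=not → at least one input occurs → occurs.
Breathing circuit lost [AND]: Check valve faulted=not, Cylinder backup lost=occurs → not all inputs occur → does not occur.
Pipeline path unavailable [AND]: Breathing circuit lost=not, Secondary APL valve offline=not, #2 pipeline inlet malfunctions=not → not all inputs occur → does not occur.
Vaporizer chain unavailable [OR]: #2 CO2 absorber faulted=not, Flowmeter is out=not → no input occurs → does not occur.
O2 supply lost [OR]: Check valve 2 faulted=not, Upper pressure regulator 2 is down=not → no input occurs → does not occur.
Scavenge line 2 lost [OR]: O2 supply lost=not, #2 O2 cylinder 2 fails=not, Upper supply hose 2 lost=not → no input occurs → does not occur.
Anesthesia gas delivery interrupted [OR]: Pipeline path unavailable=not, Vaporizer chain unavailable=not, Scavenge line 2 lost=not, Forward fresh-gas outlet 2 is down=not → no input occurs → does not occur.

No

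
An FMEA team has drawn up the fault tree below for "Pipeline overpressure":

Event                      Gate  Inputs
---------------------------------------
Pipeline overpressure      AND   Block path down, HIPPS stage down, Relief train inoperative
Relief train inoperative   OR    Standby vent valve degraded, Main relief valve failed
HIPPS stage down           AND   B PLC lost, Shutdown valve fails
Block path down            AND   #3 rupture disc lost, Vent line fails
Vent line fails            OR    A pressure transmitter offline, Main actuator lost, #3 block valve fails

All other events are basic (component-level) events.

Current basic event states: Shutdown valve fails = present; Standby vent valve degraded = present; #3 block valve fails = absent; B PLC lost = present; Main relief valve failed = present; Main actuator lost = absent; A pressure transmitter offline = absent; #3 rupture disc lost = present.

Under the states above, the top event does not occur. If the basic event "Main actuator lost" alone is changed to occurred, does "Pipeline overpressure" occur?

Yes

Counterfactual: set "Main actuator lost" to occurred.
Vent line fails [OR]: A pressure transmitter offline=not, Main actuator lost=occurs, #3 block valve fails=not → at least one input occurs → occurs.
Block path down [AND]: #3 rupture disc lost=occurs, Vent line fails=occurs → all inputs occur → occurs.
HIPPS stage down [AND]: B PLC lost=occurs, Shutdown valve fails=occurs → all inputs occur → occurs.
Relief train inoperative [OR]: Standby vent valve degraded=occurs, Main relief valve failed=occurs → at least one input occurs → occurs.
Pipeline overpressure [AND]: Block path down=occurs, HIPPS stage down=occurs, Relief train inoperative=occurs → all inputs occur → occurs.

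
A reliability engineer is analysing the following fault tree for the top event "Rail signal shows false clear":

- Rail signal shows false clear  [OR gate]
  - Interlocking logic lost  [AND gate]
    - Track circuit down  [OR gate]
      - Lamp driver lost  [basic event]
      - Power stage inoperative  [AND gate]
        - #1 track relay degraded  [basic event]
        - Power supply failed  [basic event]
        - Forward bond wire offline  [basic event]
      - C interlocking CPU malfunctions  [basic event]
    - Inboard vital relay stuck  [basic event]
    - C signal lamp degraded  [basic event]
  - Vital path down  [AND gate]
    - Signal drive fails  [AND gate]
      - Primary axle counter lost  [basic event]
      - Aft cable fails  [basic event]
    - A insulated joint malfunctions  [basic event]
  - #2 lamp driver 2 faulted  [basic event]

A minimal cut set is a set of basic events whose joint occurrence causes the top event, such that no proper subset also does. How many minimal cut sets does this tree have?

5

Power stage inoperative [AND]: one cut set from each child combined → 1 × 1 × 1 = 1 cut set(s).
Track circuit down [OR]: union of children's cut sets → 3 cut set(s).
Interlocking logic lost [AND]: one cut set from each child combined → 3 × 1 × 1 = 3 cut set(s).
Signal drive fails [AND]: one cut set from each child combined → 1 × 1 = 1 cut set(s).
Vital path down [AND]: one cut set from each child combined → 1 × 1 = 1 cut set(s).
Rail signal shows false clear [OR]: union of children's cut sets → 5 cut set(s).
Minimal cut sets: {C signal lamp degraded, Inboard vital relay stuck, Lamp driver lost}; {#1 track relay degraded, C signal lamp degraded, Forward bond wire offline, Inboard vital relay stuck, Power supply failed}; {C interlocking CPU malfunctions, C signal lamp degraded, Inboard vital relay stuck}; {A insulated joint malfunctions, Aft cable fails, Primary axle counter lost}; {#2 lamp driver 2 faulted}.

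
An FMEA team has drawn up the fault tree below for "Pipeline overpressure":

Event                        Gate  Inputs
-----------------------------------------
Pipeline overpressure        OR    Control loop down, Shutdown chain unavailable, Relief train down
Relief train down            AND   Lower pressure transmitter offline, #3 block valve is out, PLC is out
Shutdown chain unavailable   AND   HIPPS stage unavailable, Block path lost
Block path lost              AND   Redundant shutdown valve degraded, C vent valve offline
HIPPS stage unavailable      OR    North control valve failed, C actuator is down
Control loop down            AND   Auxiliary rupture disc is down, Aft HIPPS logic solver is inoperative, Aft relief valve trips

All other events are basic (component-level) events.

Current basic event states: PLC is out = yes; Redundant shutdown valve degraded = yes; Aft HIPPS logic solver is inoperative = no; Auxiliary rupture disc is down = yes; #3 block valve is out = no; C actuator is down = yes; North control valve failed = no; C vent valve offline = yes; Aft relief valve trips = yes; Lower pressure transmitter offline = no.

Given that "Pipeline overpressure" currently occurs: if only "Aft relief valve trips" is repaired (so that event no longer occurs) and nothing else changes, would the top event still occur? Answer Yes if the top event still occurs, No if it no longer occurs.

Counterfactual: set "Aft relief valve trips" to not occurred.
Control loop down [AND]: Auxiliary rupture disc is down=occurs, Aft HIPPS logic solver is inoperative=not, Aft relief valve trips=not → not all inputs occur → does not occur.
HIPPS stage unavailable [OR]: North control valve failed=not, C actuator is down=occurs → at least one input occurs → occurs.
Block path lost [AND]: Redundant shutdown valve degraded=occurs, C vent valve offline=occurs → all inputs occur → occurs.
Shutdown chain unavailable [AND]: HIPPS stage unavailable=occurs, Block path lost=occurs → all inputs occur → occurs.
Relief train down [AND]: Lower pressure transmitter offline=not, #3 block valve is out=not, PLC is out=occurs → not all inputs occur → does not occur.
Pipeline overpressure [OR]: Control loop down=not, Shutdown chain unavailable=occurs, Relief train down=not → at least one input occurs → occurs.

Yes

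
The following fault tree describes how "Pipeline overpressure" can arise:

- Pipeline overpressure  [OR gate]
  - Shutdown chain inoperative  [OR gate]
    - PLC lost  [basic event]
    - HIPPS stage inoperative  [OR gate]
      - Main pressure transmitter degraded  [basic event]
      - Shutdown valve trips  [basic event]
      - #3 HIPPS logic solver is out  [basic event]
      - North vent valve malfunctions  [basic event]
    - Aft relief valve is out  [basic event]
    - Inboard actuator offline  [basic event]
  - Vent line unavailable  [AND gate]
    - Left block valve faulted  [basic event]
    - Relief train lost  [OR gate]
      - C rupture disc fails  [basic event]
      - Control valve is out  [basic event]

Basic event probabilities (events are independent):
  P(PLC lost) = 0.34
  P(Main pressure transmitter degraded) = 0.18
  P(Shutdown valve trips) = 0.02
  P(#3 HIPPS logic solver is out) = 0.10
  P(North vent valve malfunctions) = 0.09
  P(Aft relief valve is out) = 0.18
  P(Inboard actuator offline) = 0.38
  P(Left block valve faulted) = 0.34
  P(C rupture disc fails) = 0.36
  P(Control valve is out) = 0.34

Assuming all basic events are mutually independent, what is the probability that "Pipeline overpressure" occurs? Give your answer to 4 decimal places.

0.8225

P(HIPPS stage inoperative) [OR] = 1 − (1−0.18) × (1−0.02) × (1−0.10) × (1−0.09) = 0.341852
P(Shutdown chain inoperative) [OR] = 1 − (1−0.34) × (1−0.341852) × (1−0.18) × (1−0.38) = 0.779162
P(Relief train lost) [OR] = 1 − (1−0.36) × (1−0.34) = 0.577600
P(Vent line unavailable) [AND] = 0.34 × 0.577600 = 0.196384
P(Pipeline overpressure) [OR] = 1 − (1−0.779162) × (1−0.196384) = 0.822531
Rounded to 4 decimal places: P(Pipeline overpressure) ≈ 0.8225.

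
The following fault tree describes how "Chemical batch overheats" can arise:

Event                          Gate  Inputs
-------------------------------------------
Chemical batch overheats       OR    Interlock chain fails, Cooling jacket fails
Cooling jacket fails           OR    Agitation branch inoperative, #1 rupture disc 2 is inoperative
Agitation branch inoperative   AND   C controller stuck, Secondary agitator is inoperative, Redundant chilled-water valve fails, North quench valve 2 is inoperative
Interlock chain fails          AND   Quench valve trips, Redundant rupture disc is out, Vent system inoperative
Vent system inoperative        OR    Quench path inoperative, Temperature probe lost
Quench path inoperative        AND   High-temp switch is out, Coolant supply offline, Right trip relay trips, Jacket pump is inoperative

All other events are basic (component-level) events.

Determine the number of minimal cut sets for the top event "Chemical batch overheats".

Quench path inoperative [AND]: one cut set from each child combined → 1 × 1 × 1 × 1 = 1 cut set(s).
Vent system inoperative [OR]: union of children's cut sets → 2 cut set(s).
Interlock chain fails [AND]: one cut set from each child combined → 1 × 1 × 2 = 2 cut set(s).
Agitation branch inoperative [AND]: one cut set from each child combined → 1 × 1 × 1 × 1 = 1 cut set(s).
Cooling jacket fails [OR]: union of children's cut sets → 2 cut set(s).
Chemical batch overheats [OR]: union of children's cut sets → 4 cut set(s).
Minimal cut sets: {Coolant supply offline, High-temp switch is out, Jacket pump is inoperative, Quench valve trips, Redundant rupture disc is out, Right trip relay trips}; {Quench valve trips, Redundant rupture disc is out, Temperature probe lost}; {C controller stuck, North quench valve 2 is inoperative, Redundant chilled-water valve fails, Secondary agitator is inoperative}; {#1 rupture disc 2 is inoperative}.

4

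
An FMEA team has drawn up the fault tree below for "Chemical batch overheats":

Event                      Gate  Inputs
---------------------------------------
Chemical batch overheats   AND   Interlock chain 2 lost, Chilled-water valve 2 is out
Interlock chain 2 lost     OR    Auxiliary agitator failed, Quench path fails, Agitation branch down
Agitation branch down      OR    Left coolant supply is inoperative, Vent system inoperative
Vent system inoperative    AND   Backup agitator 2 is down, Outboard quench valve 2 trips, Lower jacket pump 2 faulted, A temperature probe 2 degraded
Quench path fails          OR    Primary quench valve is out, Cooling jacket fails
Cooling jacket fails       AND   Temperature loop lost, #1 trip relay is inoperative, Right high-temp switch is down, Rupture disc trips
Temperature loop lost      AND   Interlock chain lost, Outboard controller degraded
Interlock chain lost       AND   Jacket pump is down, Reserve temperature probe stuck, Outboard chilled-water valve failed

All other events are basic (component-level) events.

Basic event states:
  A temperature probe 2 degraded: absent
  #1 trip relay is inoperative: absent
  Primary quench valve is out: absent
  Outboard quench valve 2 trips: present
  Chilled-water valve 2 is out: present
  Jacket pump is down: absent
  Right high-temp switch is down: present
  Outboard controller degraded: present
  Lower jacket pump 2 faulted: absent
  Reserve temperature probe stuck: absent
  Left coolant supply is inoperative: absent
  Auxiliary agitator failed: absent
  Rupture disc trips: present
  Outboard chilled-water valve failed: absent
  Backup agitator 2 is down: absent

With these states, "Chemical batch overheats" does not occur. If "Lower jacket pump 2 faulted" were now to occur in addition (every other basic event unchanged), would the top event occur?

Counterfactual: set "Lower jacket pump 2 faulted" to occurred.
Interlock chain lost [AND]: Jacket pump is down=not, Reserve temperature probe stuck=not, Outboard chilled-water valve failed=not → not all inputs occur → does not occur.
Temperature loop lost [AND]: Interlock chain lost=not, Outboard controller degraded=occurs → not all inputs occur → does not occur.
Cooling jacket fails [AND]: Temperature loop lost=not, #1 trip relay is inoperative=not, Right high-temp switch is down=occurs, Rupture disc trips=occurs → not all inputs occur → does not occur.
Quench path fails [OR]: Primary quench valve is out=not, Cooling jacket fails=not → no input occurs → does not occur.
Vent system inoperative [AND]: Backup agitator 2 is down=not, Outboard quench valve 2 trips=occurs, Lower jacket pump 2 faulted=occurs, A temperature probe 2 degraded=not → not all inputs occur → does not occur.
Agitation branch down [OR]: Left coolant supply is inoperative=not, Vent system inoperative=not → no input occurs → does not occur.
Interlock chain 2 lost [OR]: Auxiliary agitator failed=not, Quench path fails=not, Agitation branch down=not → no input occurs → does not occur.
Chemical batch overheats [AND]: Interlock chain 2 lost=not, Chilled-water valve 2 is out=occurs → not all inputs occur → does not occur.

No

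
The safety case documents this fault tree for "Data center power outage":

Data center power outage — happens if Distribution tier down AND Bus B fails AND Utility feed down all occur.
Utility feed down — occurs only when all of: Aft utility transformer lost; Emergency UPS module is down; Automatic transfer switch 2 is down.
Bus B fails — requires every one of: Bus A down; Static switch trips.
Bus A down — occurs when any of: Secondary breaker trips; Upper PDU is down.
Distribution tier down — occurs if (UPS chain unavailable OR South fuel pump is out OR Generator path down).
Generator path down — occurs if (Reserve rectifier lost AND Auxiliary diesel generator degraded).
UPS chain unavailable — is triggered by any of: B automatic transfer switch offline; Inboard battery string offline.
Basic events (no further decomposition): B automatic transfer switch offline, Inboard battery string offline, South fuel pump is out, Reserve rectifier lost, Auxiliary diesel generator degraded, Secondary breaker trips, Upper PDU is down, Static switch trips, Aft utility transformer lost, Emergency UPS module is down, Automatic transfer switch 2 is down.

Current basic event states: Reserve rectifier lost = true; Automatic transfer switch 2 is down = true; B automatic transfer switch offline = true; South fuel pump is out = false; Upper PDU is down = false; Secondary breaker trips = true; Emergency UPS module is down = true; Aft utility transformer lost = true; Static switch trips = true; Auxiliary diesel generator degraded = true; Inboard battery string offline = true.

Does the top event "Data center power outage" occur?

Yes

UPS chain unavailable [OR]: B automatic transfer switch offline=occurs, Inboard battery string offline=occurs → at least one input occurs → occurs.
Generator path down [AND]: Reserve rectifier lost=occurs, Auxiliary diesel generator degraded=occurs → all inputs occur → occurs.
Distribution tier down [OR]: UPS chain unavailable=occurs, South fuel pump is out=not, Generator path down=occurs → at least one input occurs → occurs.
Bus A down [OR]: Secondary breaker trips=occurs, Upper PDU is down=not → at least one input occurs → occurs.
Bus B fails [AND]: Bus A down=occurs, Static switch trips=occurs → all inputs occur → occurs.
Utility feed down [AND]: Aft utility transformer lost=occurs, Emergency UPS module is down=occurs, Automatic transfer switch 2 is down=occurs → all inputs occur → occurs.
Data center power outage [AND]: Distribution tier down=occurs, Bus B fails=occurs, Utility feed down=occurs → all inputs occur → occurs.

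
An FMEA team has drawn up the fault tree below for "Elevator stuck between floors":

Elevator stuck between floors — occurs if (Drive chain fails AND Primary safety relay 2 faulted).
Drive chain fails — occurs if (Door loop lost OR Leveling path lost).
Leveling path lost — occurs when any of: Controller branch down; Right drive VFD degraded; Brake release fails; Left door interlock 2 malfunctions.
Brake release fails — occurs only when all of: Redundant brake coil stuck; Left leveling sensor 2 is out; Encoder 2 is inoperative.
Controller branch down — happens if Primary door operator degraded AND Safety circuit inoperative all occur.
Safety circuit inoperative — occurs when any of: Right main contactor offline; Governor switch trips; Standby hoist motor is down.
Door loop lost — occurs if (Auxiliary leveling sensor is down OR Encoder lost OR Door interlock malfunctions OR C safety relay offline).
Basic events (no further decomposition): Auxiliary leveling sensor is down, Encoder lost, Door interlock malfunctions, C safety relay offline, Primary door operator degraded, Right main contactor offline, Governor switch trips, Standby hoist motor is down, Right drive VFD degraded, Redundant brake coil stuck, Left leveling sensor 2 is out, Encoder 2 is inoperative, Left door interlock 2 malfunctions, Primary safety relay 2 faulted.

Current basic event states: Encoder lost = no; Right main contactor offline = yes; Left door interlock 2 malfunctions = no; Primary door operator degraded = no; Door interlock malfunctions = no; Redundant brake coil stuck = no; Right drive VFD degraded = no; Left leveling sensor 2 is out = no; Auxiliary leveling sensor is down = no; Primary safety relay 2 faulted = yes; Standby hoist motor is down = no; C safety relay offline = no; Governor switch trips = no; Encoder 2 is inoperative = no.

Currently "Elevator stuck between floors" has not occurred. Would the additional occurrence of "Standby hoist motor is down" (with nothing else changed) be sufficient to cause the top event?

Counterfactual: set "Standby hoist motor is down" to occurred.
Door loop lost [OR]: Auxiliary leveling sensor is down=not, Encoder lost=not, Door interlock malfunctions=not, C safety relay offline=not → no input occurs → does not occur.
Safety circuit inoperative [OR]: Right main contactor offline=occurs, Governor switch trips=not, Standby hoist motor is down=occurs → at least one input occurs → occurs.
Controller branch down [AND]: Primary door operator degraded=not, Safety circuit inoperative=occurs → not all inputs occur → does not occur.
Brake release fails [AND]: Redundant brake coil stuck=not, Left leveling sensor 2 is out=not, Encoder 2 is inoperative=not → not all inputs occur → does not occur.
Leveling path lost [OR]: Controller branch down=not, Right drive VFD degraded=not, Brake release fails=not, Left door interlock 2 malfunctions=not → no input occurs → does not occur.
Drive chain fails [OR]: Door loop lost=not, Leveling path lost=not → no input occurs → does not occur.
Elevator stuck between floors [AND]: Drive chain fails=not, Primary safety relay 2 faulted=occurs → not all inputs occur → does not occur.

No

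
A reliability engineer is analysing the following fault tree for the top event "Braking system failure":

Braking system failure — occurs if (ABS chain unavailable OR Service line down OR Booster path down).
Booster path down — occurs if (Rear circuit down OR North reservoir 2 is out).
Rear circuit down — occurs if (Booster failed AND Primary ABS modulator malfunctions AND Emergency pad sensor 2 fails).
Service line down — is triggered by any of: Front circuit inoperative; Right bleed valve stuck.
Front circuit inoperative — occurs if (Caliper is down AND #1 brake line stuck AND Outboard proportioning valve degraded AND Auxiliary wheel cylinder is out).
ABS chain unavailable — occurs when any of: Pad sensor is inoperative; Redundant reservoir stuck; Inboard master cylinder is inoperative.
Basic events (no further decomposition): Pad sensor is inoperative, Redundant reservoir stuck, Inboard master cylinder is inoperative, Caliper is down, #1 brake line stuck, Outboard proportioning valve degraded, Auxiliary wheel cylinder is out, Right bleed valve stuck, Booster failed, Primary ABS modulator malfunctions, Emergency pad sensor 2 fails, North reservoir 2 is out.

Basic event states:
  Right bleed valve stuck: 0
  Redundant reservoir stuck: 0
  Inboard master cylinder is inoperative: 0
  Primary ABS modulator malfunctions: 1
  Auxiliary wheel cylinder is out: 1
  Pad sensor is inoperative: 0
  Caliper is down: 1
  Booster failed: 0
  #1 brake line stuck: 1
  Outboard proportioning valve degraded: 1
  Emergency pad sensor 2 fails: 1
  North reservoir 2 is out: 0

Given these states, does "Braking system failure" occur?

ABS chain unavailable [OR]: Pad sensor is inoperative=not, Redundant reservoir stuck=not, Inboard master cylinder is inoperative=not → no input occurs → does not occur.
Front circuit inoperative [AND]: Caliper is down=occurs, #1 brake line stuck=occurs, Outboard proportioning valve degraded=occurs, Auxiliary wheel cylinder is out=occurs → all inputs occur → occurs.
Service line down [OR]: Front circuit inoperative=occurs, Right bleed valve stuck=not → at least one input occurs → occurs.
Rear circuit down [AND]: Booster failed=not, Primary ABS modulator malfunctions=occurs, Emergency pad sensor 2 fails=occurs → not all inputs occur → does not occur.
Booster path down [OR]: Rear circuit down=not, North reservoir 2 is out=not → no input occurs → does not occur.
Braking system failure [OR]: ABS chain unavailable=not, Service line down=occurs, Booster path down=not → at least one input occurs → occurs.

Yes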